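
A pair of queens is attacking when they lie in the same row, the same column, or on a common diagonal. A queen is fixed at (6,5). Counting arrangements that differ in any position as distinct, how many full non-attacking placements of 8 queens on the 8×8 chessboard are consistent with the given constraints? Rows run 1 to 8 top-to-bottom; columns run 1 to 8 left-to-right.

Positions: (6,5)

12

Branch on row 1: col 1 → 0; col 2 → 2; col 3 → 2; col 4 → 1; col 6 → 3; col 7 → 2; col 8 → 2.
Sum: 0 + 2 + 2 + 1 + 3 + 2 + 2 = 12.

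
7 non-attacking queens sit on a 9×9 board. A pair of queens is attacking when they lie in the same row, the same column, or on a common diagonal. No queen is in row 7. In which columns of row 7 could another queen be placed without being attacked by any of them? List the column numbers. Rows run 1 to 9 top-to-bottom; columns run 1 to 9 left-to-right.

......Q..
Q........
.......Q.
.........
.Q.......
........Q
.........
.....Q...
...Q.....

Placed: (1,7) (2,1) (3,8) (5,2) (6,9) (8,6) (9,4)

columns 3

(1,7) attacks row 7 at column 7 and diagonals 1.
(2,1) attacks row 7 at column 1 and diagonals 6.
(3,8) attacks row 7 at column 8 and diagonals 4.
(5,2) attacks row 7 at column 2 and diagonals 4.
(6,9) attacks row 7 at column 9 and diagonals 8.
(8,6) attacks row 7 at column 6 and diagonals 5, 7.
(9,4) attacks row 7 at column 4 and diagonals 2, 6.
Attacked columns: {1, 2, 4, 5, 6, 7, 8, 9}. Safe: {3}.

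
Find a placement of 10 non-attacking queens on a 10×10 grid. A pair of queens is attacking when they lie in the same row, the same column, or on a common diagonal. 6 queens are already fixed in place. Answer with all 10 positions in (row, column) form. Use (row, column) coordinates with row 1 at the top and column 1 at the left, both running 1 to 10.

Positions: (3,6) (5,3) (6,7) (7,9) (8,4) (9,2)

(1,5) (2,8) (3,6) (4,1) (5,3) (6,7) (7,9) (8,4) (9,2) (10,10)

Row 1: attacked by (3,6)→{4,6,8}; (5,3)→{3,7}; (6,7)→{2,7}; (7,9)→{3,9}; (8,4)→{4}; (9,2)→{2,10}. Safe: 1, 5. Place at column 5.
Row 2: attacked by (1,5)→{4,5,6}; (3,6)→{5,6,7}; (5,3)→{3,6}; (6,7)→{3,7}; (7,9)→{4,9}; (8,4)→{4,10}; (9,2)→{2,9}. Safe: 1, 8. Place at column 8.
Row 4: attacked by (1,5)→{2,5,8}; (2,8)→{6,8,10}; (3,6)→{5,6,7}; (5,3)→{2,3,4}; (6,7)→{5,7,9}; (7,9)→{6,9}; (8,4)→{4,8}; (9,2)→{2,7}. Safe: 1. Place at column 1.
Row 10: attacked by (1,5)→{5}; (2,8)→{8}; (3,6)→{6}; (4,1)→{1,7}; (5,3)→{3,8}; (6,7)→{3,7}; (7,9)→{6,9}; (8,4)→{2,4,6}; (9,2)→{1,2,3}. Safe: 10. Place at column 10.
Columns [5, 8, 6, 1, 3, 7, 9, 4, 2, 10], r−c [-4, -6, -3, 3, 2, -1, -2, 4, 7, 0], r+c [6, 10, 9, 5, 8, 13, 16, 12, 11, 20] are all distinct, so no two queens attack.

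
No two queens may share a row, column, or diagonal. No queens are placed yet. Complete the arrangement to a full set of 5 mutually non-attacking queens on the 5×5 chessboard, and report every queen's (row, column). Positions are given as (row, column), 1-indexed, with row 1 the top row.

Row 1: Safe: 1, 2, 3, 4, 5. Place at column 5.
Row 2: attacked by (1,5)→{4,5}. Safe: 1, 2, 3. Place at column 2.
Row 3: attacked by (1,5)→{3,5}; (2,2)→{1,2,3}. Safe: 4. Place at column 4.
Row 4: attacked by (1,5)→{2,5}; (2,2)→{2,4}; (3,4)→{3,4,5}. Safe: 1. Place at column 1.
Row 5: attacked by (1,5)→{1,5}; (2,2)→{2,5}; (3,4)→{2,4}; (4,1)→{1,2}. Safe: 3. Place at column 3.
Columns [5, 2, 4, 1, 3], r−c [-4, 0, -1, 3, 2], r+c [6, 4, 7, 5, 8] are all distinct, so no two queens attack.

(1,5) (2,2) (3,4) (4,1) (5,3)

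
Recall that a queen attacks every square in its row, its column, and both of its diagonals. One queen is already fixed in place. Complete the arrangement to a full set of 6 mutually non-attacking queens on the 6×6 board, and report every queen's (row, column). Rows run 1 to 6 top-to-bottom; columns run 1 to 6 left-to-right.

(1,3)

Row 2: attacked by (1,3)→{2,3,4}. Safe: 1, 5, 6. Place at column 6.
Row 3: attacked by (1,3)→{1,3,5}; (2,6)→{5,6}. Safe: 2, 4. Place at column 2.
Row 4: attacked by (1,3)→{3,6}; (2,6)→{4,6}; (3,2)→{1,2,3}. Safe: 5. Place at column 5.
Row 5: attacked by (1,3)→{3}; (2,6)→{3,6}; (3,2)→{2,4}; (4,5)→{4,5,6}. Safe: 1. Place at column 1.
Row 6: attacked by (1,3)→{3}; (2,6)→{2,6}; (3,2)→{2,5}; (4,5)→{3,5}; (5,1)→{1,2}. Safe: 4. Place at column 4.
Columns [3, 6, 2, 5, 1, 4], r−c [-2, -4, 1, -1, 4, 2], r+c [4, 8, 5, 9, 6, 10] are all distinct, so no two queens attack.

(1,3) (2,6) (3,2) (4,5) (5,1) (6,4)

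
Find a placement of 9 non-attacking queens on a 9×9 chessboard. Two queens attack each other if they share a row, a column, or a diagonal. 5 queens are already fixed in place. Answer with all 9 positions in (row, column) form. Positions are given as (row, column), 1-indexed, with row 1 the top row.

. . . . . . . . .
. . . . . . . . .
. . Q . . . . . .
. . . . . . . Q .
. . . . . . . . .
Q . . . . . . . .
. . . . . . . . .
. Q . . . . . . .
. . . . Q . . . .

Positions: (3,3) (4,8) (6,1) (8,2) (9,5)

(1,4) (2,7) (3,3) (4,8) (5,6) (6,1) (7,9) (8,2) (9,5)

Row 1: attacked by (3,3)→{1,3,5}; (4,8)→{5,8}; (6,1)→{1,6}; (8,2)→{2,9}; (9,5)→{5}. Safe: 4, 7. Place at column 4.
Row 2: attacked by (1,4)→{3,4,5}; (3,3)→{2,3,4}; (4,8)→{6,8}; (6,1)→{1,5}; (8,2)→{2,8}; (9,5)→{5}. Safe: 7, 9. Place at column 7.
Row 5: attacked by (1,4)→{4,8}; (2,7)→{4,7}; (3,3)→{1,3,5}; (4,8)→{7,8,9}; (6,1)→{1,2}; (8,2)→{2,5}; (9,5)→{1,5,9}. Safe: 6. Place at column 6.
Row 7: attacked by (1,4)→{4}; (2,7)→{2,7}; (3,3)→{3,7}; (4,8)→{5,8}; (5,6)→{4,6,8}; (6,1)→{1,2}; (8,2)→{1,2,3}; (9,5)→{3,5,7}. Safe: 9. Place at column 9.
Columns [4, 7, 3, 8, 6, 1, 9, 2, 5], r−c [-3, -5, 0, -4, -1, 5, -2, 6, 4], r+c [5, 9, 6, 12, 11, 7, 16, 10, 14] are all distinct, so no two queens attack.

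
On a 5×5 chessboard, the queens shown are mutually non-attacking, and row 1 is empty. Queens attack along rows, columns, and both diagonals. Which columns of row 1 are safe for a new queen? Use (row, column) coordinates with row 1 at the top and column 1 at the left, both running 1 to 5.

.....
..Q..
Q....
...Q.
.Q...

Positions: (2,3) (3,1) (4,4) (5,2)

(2,3) attacks row 1 at column 3 and diagonals 2, 4.
(3,1) attacks row 1 at column 1 and diagonals 3.
(4,4) attacks row 1 at column 4 and diagonals 1.
(5,2) attacks row 1 at column 2.
Attacked columns: {1, 2, 3, 4}. Safe: {5}.

columns 5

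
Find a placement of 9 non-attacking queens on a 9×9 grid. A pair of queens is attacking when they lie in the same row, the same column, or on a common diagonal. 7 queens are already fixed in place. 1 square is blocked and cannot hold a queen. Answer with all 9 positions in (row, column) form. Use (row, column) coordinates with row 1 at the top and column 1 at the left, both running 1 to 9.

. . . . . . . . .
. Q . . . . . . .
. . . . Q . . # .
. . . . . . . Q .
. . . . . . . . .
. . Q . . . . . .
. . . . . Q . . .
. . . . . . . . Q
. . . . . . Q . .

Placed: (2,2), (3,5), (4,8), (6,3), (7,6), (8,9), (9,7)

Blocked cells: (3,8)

Row 1: attacked by (2,2)→{1,2,3}; (3,5)→{3,5,7}; (4,8)→{5,8}; (6,3)→{3,8}; (7,6)→{6}; (8,9)→{2,9}; (9,7)→{7}. Safe: 4. Place at column 4.
Row 5: attacked by (1,4)→{4,8}; (2,2)→{2,5}; (3,5)→{3,5,7}; (4,8)→{7,8,9}; (6,3)→{2,3,4}; (7,6)→{4,6,8}; (8,9)→{6,9}; (9,7)→{3,7}. Safe: 1. Place at column 1.
Columns [4, 2, 5, 8, 1, 3, 6, 9, 7], r−c [-3, 0, -2, -4, 4, 3, 1, -1, 2], r+c [5, 4, 8, 12, 6, 9, 13, 17, 16] are all distinct, so no two queens attack.

(1,4) (2,2) (3,5) (4,8) (5,1) (6,3) (7,6) (8,9) (9,7)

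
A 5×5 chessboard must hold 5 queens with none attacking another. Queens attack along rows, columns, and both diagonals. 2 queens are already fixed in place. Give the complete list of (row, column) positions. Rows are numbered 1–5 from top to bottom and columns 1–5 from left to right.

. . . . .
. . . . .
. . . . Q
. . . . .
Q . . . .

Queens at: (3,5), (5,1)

(1,4) (2,2) (3,5) (4,3) (5,1)

Row 1: attacked by (3,5)→{3,5}; (5,1)→{1,5}. Safe: 2, 4. Place at column 4.
Row 2: attacked by (1,4)→{3,4,5}; (3,5)→{4,5}; (5,1)→{1,4}. Safe: 2. Place at column 2.
Row 4: attacked by (1,4)→{1,4}; (2,2)→{2,4}; (3,5)→{4,5}; (5,1)→{1,2}. Safe: 3. Place at column 3.
Columns [4, 2, 5, 3, 1], r−c [-3, 0, -2, 1, 4], r+c [5, 4, 8, 7, 6] are all distinct, so no two queens attack.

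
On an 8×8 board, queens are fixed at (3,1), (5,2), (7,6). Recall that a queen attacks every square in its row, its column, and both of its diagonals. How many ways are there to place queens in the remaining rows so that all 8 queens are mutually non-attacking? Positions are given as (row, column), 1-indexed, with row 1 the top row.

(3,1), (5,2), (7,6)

Branch on row 1: col 4 → 0; col 5 → 2; col 7 → 0; col 8 → 0.
Sum: 0 + 2 + 0 + 0 = 2.

2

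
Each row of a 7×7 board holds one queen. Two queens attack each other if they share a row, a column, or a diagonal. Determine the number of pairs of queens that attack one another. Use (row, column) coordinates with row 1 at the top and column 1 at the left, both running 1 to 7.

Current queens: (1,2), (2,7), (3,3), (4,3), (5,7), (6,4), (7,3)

5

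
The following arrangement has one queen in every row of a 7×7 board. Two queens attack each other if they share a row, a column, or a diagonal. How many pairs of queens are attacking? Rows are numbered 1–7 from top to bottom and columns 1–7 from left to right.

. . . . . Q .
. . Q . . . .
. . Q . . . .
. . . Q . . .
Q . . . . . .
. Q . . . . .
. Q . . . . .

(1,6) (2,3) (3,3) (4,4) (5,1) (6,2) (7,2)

6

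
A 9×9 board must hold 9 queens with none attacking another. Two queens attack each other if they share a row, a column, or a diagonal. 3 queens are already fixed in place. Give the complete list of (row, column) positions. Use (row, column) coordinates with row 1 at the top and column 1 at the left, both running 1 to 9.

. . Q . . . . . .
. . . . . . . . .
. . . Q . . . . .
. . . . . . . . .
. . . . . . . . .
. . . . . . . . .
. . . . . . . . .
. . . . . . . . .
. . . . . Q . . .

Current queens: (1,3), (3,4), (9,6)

Row 2: attacked by (1,3)→{2,3,4}; (3,4)→{3,4,5}; (9,6)→{6}. Safe: 1, 7, 8, 9. Place at column 1.
Row 4: attacked by (1,3)→{3,6}; (2,1)→{1,3}; (3,4)→{3,4,5}; (9,6)→{1,6}. Safe: 2, 7, 8, 9. Place at column 7.
Row 5: attacked by (1,3)→{3,7}; (2,1)→{1,4}; (3,4)→{2,4,6}; (4,7)→{6,7,8}; (9,6)→{2,6}. Safe: 5, 9. Place at column 9.
Row 6: attacked by (1,3)→{3,8}; (2,1)→{1,5}; (3,4)→{1,4,7}; (4,7)→{5,7,9}; (5,9)→{8,9}; (9,6)→{3,6,9}. Safe: 2. Place at column 2.
Row 7: attacked by (1,3)→{3,9}; (2,1)→{1,6}; (3,4)→{4,8}; (4,7)→{4,7}; (5,9)→{7,9}; (6,2)→{1,2,3}; (9,6)→{4,6,8}. Safe: 5. Place at column 5.
Row 8: attacked by (1,3)→{3}; (2,1)→{1,7}; (3,4)→{4,9}; (4,7)→{3,7}; (5,9)→{6,9}; (6,2)→{2,4}; (7,5)→{4,5,6}; (9,6)→{5,6,7}. Safe: 8. Place at column 8.
Columns [3, 1, 4, 7, 9, 2, 5, 8, 6], r−c [-2, 1, -1, -3, -4, 4, 2, 0, 3], r+c [4, 3, 7, 11, 14, 8, 12, 16, 15] are all distinct, so no two queens attack.

(1,3) (2,1) (3,4) (4,7) (5,9) (6,2) (7,5) (8,8) (9,6)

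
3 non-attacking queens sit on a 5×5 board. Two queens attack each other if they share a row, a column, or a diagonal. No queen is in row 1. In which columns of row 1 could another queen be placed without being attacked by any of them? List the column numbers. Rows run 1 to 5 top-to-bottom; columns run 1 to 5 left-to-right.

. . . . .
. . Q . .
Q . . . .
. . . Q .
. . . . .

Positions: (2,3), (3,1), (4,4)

columns 5

(2,3) attacks row 1 at column 3 and diagonals 2, 4.
(3,1) attacks row 1 at column 1 and diagonals 3.
(4,4) attacks row 1 at column 4 and diagonals 1.
Attacked columns: {1, 2, 3, 4}. Safe: {5}.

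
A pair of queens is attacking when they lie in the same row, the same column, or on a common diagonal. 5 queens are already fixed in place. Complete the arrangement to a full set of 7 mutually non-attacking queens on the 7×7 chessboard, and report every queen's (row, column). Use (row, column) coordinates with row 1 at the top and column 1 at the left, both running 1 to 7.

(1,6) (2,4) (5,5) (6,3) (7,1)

(1,6) (2,4) (3,2) (4,7) (5,5) (6,3) (7,1)

Row 3: attacked by (1,6)→{4,6}; (2,4)→{3,4,5}; (5,5)→{3,5,7}; (6,3)→{3,6}; (7,1)→{1,5}. Safe: 2. Place at column 2.
Row 4: attacked by (1,6)→{3,6}; (2,4)→{2,4,6}; (3,2)→{1,2,3}; (5,5)→{4,5,6}; (6,3)→{1,3,5}; (7,1)→{1,4}. Safe: 7. Place at column 7.
Columns [6, 4, 2, 7, 5, 3, 1], r−c [-5, -2, 1, -3, 0, 3, 6], r+c [7, 6, 5, 11, 10, 9, 8] are all distinct, so no two queens attack.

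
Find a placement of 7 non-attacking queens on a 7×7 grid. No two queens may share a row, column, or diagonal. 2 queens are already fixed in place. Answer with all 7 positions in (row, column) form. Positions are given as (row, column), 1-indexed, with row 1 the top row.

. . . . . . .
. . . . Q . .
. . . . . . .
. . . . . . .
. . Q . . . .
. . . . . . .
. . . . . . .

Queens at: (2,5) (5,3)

(1,1) (2,5) (3,2) (4,6) (5,3) (6,7) (7,4)

Row 1: attacked by (2,5)→{4,5,6}; (5,3)→{3,7}. Safe: 1, 2. Place at column 1.
Row 3: attacked by (1,1)→{1,3}; (2,5)→{4,5,6}; (5,3)→{1,3,5}. Safe: 2, 7. Place at column 2.
Row 4: attacked by (1,1)→{1,4}; (2,5)→{3,5,7}; (3,2)→{1,2,3}; (5,3)→{2,3,4}. Safe: 6. Place at column 6.
Row 6: attacked by (1,1)→{1,6}; (2,5)→{1,5}; (3,2)→{2,5}; (4,6)→{4,6}; (5,3)→{2,3,4}. Safe: 7. Place at column 7.
Row 7: attacked by (1,1)→{1,7}; (2,5)→{5}; (3,2)→{2,6}; (4,6)→{3,6}; (5,3)→{1,3,5}; (6,7)→{6,7}. Safe: 4. Place at column 4.
Columns [1, 5, 2, 6, 3, 7, 4], r−c [0, -3, 1, -2, 2, -1, 3], r+c [2, 7, 5, 10, 8, 13, 11] are all distinct, so no two queens attack.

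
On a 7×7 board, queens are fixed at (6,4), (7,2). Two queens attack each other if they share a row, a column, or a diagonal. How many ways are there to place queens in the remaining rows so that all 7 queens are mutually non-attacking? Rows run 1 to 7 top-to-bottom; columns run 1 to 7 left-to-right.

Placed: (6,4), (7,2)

2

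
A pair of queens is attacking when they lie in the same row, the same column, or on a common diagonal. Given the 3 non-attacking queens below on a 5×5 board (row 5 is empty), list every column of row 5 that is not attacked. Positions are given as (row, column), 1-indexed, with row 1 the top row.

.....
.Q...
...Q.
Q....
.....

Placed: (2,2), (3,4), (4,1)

columns 3

(2,2) attacks row 5 at column 2 and diagonals 5.
(3,4) attacks row 5 at column 4 and diagonals 2.
(4,1) attacks row 5 at column 1 and diagonals 2.
Attacked columns: {1, 2, 4, 5}. Safe: {3}.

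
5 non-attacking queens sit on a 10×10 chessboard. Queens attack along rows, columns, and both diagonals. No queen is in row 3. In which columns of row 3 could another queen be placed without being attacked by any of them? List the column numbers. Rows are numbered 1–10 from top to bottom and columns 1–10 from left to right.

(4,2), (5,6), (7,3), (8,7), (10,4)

columns 5, 9, 10

(4,2) attacks row 3 at column 2 and diagonals 1, 3.
(5,6) attacks row 3 at column 6 and diagonals 4, 8.
(7,3) attacks row 3 at column 3 and diagonals 7.
(8,7) attacks row 3 at column 7 and diagonals 2.
(10,4) attacks row 3 at column 4.
Attacked columns: {1, 2, 3, 4, 6, 7, 8}. Safe: {5, 9, 10}.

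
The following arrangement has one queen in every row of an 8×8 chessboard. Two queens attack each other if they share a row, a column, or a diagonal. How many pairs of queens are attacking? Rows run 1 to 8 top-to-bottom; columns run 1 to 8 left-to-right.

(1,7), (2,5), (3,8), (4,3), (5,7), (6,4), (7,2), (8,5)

3

Same column: (1,7)–(5,7) (column 7); (2,5)–(8,5) (column 5).
Same diagonal: (2,5)–(4,3) (|2−4| = |5−3| = 2).
Total attacking pairs: 3.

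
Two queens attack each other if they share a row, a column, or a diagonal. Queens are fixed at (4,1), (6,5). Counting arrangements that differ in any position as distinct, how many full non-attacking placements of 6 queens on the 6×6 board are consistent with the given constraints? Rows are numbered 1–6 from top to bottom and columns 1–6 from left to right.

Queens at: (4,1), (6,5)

Branch on row 1: col 2 → 1; col 3 → 0; col 6 → 0.
Sum: 1 + 0 + 0 = 1.

1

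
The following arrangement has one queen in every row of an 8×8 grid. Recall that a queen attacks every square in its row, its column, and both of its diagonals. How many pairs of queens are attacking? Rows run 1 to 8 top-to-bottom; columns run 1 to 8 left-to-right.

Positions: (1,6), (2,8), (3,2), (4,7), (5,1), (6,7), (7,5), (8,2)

Same column: (3,2)–(8,2) (column 2); (4,7)–(6,7) (column 7).
Same diagonal: (2,8)–(8,2) (|2−8| = |8−2| = 6).
Total attacking pairs: 3.

3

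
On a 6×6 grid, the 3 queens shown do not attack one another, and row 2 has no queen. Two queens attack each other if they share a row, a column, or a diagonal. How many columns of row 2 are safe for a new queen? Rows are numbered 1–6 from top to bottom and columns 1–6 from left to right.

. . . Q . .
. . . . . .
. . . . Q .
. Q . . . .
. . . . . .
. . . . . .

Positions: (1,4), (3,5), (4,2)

1

(1,4) attacks row 2 at column 4 and diagonals 3, 5.
(3,5) attacks row 2 at column 5 and diagonals 4, 6.
(4,2) attacks row 2 at column 2 and diagonals 4.
Attacked columns: {2, 3, 4, 5, 6}. Safe: {1}.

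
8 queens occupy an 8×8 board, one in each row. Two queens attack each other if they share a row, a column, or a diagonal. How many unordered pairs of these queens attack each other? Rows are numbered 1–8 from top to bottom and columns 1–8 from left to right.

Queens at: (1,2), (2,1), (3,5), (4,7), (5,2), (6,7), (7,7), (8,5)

Same column: (1,2)–(5,2) (column 2); (3,5)–(8,5) (column 5); (4,7)–(6,7) (column 7); (4,7)–(7,7) (column 7); (6,7)–(7,7) (column 7).
Same diagonal: (1,2)–(2,1) (|1−2| = |2−1| = 1); (1,2)–(6,7) (|1−6| = |2−7| = 5); (5,2)–(8,5) (|5−8| = |2−5| = 3); (6,7)–(8,5) (|6−8| = |7−5| = 2).
Total attacking pairs: 9.

9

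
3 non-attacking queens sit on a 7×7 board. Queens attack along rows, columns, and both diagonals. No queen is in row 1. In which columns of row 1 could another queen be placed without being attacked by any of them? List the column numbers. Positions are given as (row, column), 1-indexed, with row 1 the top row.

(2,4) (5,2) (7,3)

(2,4) attacks row 1 at column 4 and diagonals 3, 5.
(5,2) attacks row 1 at column 2 and diagonals 6.
(7,3) attacks row 1 at column 3.
Attacked columns: {2, 3, 4, 5, 6}. Safe: {1, 7}.

columns 1, 7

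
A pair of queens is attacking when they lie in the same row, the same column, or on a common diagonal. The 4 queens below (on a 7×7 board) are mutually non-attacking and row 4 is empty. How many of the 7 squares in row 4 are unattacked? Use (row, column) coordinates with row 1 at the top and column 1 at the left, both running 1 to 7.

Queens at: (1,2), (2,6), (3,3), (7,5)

2

(1,2) attacks row 4 at column 2 and diagonals 5.
(2,6) attacks row 4 at column 6 and diagonals 4.
(3,3) attacks row 4 at column 3 and diagonals 2, 4.
(7,5) attacks row 4 at column 5 and diagonals 2.
Attacked columns: {2, 3, 4, 5, 6}. Safe: {1, 7}.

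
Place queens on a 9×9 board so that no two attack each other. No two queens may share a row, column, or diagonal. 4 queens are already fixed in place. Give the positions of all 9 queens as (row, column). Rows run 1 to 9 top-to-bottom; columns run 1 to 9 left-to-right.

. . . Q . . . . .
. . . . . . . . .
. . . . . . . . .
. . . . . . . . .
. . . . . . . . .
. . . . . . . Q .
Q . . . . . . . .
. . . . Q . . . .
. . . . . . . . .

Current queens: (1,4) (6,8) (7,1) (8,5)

(1,4) (2,2) (3,9) (4,3) (5,6) (6,8) (7,1) (8,5) (9,7)

Row 2: attacked by (1,4)→{3,4,5}; (6,8)→{4,8}; (7,1)→{1,6}; (8,5)→{5}. Safe: 2, 7, 9. Place at column 2.
Row 3: attacked by (1,4)→{2,4,6}; (2,2)→{1,2,3}; (6,8)→{5,8}; (7,1)→{1,5}; (8,5)→{5}. Safe: 7, 9. Place at column 9.
Row 4: attacked by (1,4)→{1,4,7}; (2,2)→{2,4}; (3,9)→{8,9}; (6,8)→{6,8}; (7,1)→{1,4}; (8,5)→{1,5,9}. Safe: 3. Place at column 3.
Row 5: attacked by (1,4)→{4,8}; (2,2)→{2,5}; (3,9)→{7,9}; (4,3)→{2,3,4}; (6,8)→{7,8,9}; (7,1)→{1,3}; (8,5)→{2,5,8}. Safe: 6. Place at column 6.
Row 9: attacked by (1,4)→{4}; (2,2)→{2,9}; (3,9)→{3,9}; (4,3)→{3,8}; (5,6)→{2,6}; (6,8)→{5,8}; (7,1)→{1,3}; (8,5)→{4,5,6}. Safe: 7. Place at column 7.
Columns [4, 2, 9, 3, 6, 8, 1, 5, 7], r−c [-3, 0, -6, 1, -1, -2, 6, 3, 2], r+c [5, 4, 12, 7, 11, 14, 8, 13, 16] are all distinct, so no two queens attack.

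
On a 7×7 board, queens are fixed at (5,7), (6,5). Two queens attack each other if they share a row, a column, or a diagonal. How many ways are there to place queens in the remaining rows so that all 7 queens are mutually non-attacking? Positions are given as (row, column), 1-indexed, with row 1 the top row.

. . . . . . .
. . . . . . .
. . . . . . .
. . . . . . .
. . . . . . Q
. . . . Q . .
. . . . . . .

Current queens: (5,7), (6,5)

Branch on row 1: col 1 → 1; col 2 → 0; col 4 → 0; col 6 → 1.
Sum: 1 + 0 + 0 + 1 = 2.

2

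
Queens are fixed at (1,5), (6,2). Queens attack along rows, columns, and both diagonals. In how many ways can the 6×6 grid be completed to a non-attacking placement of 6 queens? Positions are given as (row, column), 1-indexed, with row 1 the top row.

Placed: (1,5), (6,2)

1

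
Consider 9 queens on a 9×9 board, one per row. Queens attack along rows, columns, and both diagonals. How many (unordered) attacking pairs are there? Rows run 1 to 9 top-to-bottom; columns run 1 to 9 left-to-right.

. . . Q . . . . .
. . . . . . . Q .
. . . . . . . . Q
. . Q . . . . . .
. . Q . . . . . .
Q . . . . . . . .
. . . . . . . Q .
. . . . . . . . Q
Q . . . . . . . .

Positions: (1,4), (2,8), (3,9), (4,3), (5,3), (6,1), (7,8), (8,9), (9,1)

Same column: (2,8)–(7,8) (column 8); (3,9)–(8,9) (column 9); (4,3)–(5,3) (column 3); (6,1)–(9,1) (column 1).
Same diagonal: (2,8)–(3,9) (|2−3| = |8−9| = 1); (2,8)–(9,1) (|2−9| = |8−1| = 7); (4,3)–(6,1) (|4−6| = |3−1| = 2); (7,8)–(8,9) (|7−8| = |8−9| = 1).
Total attacking pairs: 8.

8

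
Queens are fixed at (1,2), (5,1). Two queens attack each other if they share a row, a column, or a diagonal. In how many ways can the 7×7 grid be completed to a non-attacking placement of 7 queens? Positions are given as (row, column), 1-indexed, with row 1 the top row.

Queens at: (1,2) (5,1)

2

Branch on row 2: col 5 → 1; col 6 → 0; col 7 → 1.
Sum: 1 + 0 + 1 = 2.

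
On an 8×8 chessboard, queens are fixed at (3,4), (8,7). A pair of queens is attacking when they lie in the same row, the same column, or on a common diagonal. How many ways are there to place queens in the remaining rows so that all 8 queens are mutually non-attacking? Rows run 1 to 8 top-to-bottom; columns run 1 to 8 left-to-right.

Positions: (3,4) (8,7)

Branch on row 1: col 1 → 0; col 3 → 0; col 5 → 2; col 8 → 0.
Sum: 0 + 0 + 2 + 0 = 2.

2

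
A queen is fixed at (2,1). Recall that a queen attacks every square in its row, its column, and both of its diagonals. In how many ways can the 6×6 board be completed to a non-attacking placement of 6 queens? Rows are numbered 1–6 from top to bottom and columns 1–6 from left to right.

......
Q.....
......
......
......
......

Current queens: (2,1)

1

Branch on row 1: col 3 → 0; col 4 → 1; col 5 → 0; col 6 → 0.
Sum: 0 + 1 + 0 + 0 = 1.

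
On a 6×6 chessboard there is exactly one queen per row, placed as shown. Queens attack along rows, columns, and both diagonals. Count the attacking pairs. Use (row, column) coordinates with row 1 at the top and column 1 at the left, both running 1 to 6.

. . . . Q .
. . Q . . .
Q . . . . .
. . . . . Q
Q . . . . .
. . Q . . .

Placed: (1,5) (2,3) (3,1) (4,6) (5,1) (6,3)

3

Same column: (2,3)–(6,3) (column 3); (3,1)–(5,1) (column 1).
Same diagonal: (1,5)–(5,1) (|1−5| = |5−1| = 4).
Total attacking pairs: 3.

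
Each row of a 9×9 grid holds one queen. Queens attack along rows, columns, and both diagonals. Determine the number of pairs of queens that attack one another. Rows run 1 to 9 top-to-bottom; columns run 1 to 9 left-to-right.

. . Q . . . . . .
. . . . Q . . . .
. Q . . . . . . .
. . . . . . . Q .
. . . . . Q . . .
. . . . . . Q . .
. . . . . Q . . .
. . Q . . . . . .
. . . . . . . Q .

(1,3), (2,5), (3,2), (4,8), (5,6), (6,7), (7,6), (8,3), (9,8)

9

Same column: (1,3)–(8,3) (column 3); (4,8)–(9,8) (column 8); (5,6)–(7,6) (column 6).
Same diagonal: (3,2)–(7,6) (|3−7| = |2−6| = 4); (3,2)–(9,8) (|3−9| = |2−8| = 6); (5,6)–(6,7) (|5−6| = |6−7| = 1); (5,6)–(8,3) (|5−8| = |6−3| = 3); (6,7)–(7,6) (|6−7| = |7−6| = 1); (7,6)–(9,8) (|7−9| = |6−8| = 2).
Total attacking pairs: 9.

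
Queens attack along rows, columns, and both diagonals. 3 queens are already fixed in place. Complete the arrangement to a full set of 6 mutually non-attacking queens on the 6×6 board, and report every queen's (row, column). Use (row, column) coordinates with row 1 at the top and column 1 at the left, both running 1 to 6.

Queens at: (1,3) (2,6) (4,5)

(1,3) (2,6) (3,2) (4,5) (5,1) (6,4)

Row 3: attacked by (1,3)→{1,3,5}; (2,6)→{5,6}; (4,5)→{4,5,6}. Safe: 2. Place at column 2.
Row 5: attacked by (1,3)→{3}; (2,6)→{3,6}; (3,2)→{2,4}; (4,5)→{4,5,6}. Safe: 1. Place at column 1.
Row 6: attacked by (1,3)→{3}; (2,6)→{2,6}; (3,2)→{2,5}; (4,5)→{3,5}; (5,1)→{1,2}. Safe: 4. Place at column 4.
Columns [3, 6, 2, 5, 1, 4], r−c [-2, -4, 1, -1, 4, 2], r+c [4, 8, 5, 9, 6, 10] are all distinct, so no two queens attack.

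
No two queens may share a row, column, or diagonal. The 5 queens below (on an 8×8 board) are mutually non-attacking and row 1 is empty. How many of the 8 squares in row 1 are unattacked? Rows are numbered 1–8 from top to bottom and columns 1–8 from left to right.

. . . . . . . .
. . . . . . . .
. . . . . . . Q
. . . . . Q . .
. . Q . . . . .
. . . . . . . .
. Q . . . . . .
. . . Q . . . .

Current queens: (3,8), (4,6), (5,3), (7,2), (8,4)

2

(3,8) attacks row 1 at column 8 and diagonals 6.
(4,6) attacks row 1 at column 6 and diagonals 3.
(5,3) attacks row 1 at column 3 and diagonals 7.
(7,2) attacks row 1 at column 2 and diagonals 8.
(8,4) attacks row 1 at column 4.
Attacked columns: {2, 3, 4, 6, 7, 8}. Safe: {1, 5}.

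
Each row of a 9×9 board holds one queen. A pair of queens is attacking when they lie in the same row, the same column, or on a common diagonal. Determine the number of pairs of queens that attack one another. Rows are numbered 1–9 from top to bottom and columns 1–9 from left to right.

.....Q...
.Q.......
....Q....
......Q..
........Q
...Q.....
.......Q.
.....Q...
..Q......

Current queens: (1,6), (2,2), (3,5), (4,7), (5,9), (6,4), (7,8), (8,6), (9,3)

3

Same column: (1,6)–(8,6) (column 6).
Same diagonal: (5,9)–(8,6) (|5−8| = |9−6| = 3); (6,4)–(8,6) (|6−8| = |4−6| = 2).
Total attacking pairs: 3.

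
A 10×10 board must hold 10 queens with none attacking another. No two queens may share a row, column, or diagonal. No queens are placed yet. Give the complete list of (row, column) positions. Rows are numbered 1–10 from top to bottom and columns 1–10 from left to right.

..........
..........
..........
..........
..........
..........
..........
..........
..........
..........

(1,2) (2,9) (3,6) (4,1) (5,3) (6,10) (7,7) (8,4) (9,8) (10,5)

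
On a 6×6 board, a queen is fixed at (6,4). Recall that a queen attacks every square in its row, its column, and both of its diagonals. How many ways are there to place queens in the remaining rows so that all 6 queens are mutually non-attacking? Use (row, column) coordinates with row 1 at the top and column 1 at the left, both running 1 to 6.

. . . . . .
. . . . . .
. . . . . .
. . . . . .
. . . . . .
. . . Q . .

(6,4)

Branch on row 1: col 1 → 0; col 2 → 0; col 3 → 1; col 5 → 0; col 6 → 0.
Sum: 0 + 0 + 1 + 0 + 0 = 1.

1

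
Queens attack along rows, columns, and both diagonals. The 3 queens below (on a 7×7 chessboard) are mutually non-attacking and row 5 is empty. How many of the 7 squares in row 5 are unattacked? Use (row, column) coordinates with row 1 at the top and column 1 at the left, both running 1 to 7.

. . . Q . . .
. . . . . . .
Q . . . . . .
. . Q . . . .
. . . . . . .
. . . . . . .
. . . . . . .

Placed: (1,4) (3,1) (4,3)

3

(1,4) attacks row 5 at column 4.
(3,1) attacks row 5 at column 1 and diagonals 3.
(4,3) attacks row 5 at column 3 and diagonals 2, 4.
Attacked columns: {1, 2, 3, 4}. Safe: {5, 6, 7}.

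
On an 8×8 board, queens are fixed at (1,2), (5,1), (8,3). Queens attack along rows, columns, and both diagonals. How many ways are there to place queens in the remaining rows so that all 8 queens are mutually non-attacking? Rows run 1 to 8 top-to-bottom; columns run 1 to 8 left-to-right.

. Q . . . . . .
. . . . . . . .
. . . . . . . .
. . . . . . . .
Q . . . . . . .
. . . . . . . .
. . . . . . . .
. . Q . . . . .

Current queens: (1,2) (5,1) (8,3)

2

Branch on row 2: col 5 → 1; col 6 → 0; col 7 → 1; col 8 → 0.
Sum: 1 + 0 + 1 + 0 = 2.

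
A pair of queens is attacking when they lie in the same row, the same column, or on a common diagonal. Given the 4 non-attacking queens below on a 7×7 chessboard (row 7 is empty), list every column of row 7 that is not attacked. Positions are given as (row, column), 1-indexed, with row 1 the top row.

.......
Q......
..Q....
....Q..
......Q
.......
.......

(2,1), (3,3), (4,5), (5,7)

columns 4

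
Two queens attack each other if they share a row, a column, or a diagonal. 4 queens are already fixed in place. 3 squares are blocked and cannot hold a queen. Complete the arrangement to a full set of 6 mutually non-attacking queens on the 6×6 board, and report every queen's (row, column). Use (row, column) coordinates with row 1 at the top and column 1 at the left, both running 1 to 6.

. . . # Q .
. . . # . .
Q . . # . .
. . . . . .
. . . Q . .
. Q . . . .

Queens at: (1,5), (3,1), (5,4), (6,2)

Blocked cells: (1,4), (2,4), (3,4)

Row 2: attacked by (1,5)→{4,5,6}; (3,1)→{1,2}; (5,4)→{1,4}; (6,2)→{2,6}. Blocked: 4. Safe: 3. Place at column 3.
Row 4: attacked by (1,5)→{2,5}; (2,3)→{1,3,5}; (3,1)→{1,2}; (5,4)→{3,4,5}; (6,2)→{2,4}. Safe: 6. Place at column 6.
Columns [5, 3, 1, 6, 4, 2], r−c [-4, -1, 2, -2, 1, 4], r+c [6, 5, 4, 10, 9, 8] are all distinct, so no two queens attack.

(1,5) (2,3) (3,1) (4,6) (5,4) (6,2)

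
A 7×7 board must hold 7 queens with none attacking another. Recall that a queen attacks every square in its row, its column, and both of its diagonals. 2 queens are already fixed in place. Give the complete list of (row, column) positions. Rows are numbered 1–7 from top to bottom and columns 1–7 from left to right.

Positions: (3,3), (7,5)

(1,2) (2,6) (3,3) (4,7) (5,4) (6,1) (7,5)

Row 1: attacked by (3,3)→{1,3,5}; (7,5)→{5}. Safe: 2, 4, 6, 7. Place at column 2.
Row 2: attacked by (1,2)→{1,2,3}; (3,3)→{2,3,4}; (7,5)→{5}. Safe: 6, 7. Place at column 6.
Row 4: attacked by (1,2)→{2,5}; (2,6)→{4,6}; (3,3)→{2,3,4}; (7,5)→{2,5}. Safe: 1, 7. Place at column 7.
Row 5: attacked by (1,2)→{2,6}; (2,6)→{3,6}; (3,3)→{1,3,5}; (4,7)→{6,7}; (7,5)→{3,5,7}. Safe: 4. Place at column 4.
Row 6: attacked by (1,2)→{2,7}; (2,6)→{2,6}; (3,3)→{3,6}; (4,7)→{5,7}; (5,4)→{3,4,5}; (7,5)→{4,5,6}. Safe: 1. Place at column 1.
Columns [2, 6, 3, 7, 4, 1, 5], r−c [-1, -4, 0, -3, 1, 5, 2], r+c [3, 8, 6, 11, 9, 7, 12] are all distinct, so no two queens attack.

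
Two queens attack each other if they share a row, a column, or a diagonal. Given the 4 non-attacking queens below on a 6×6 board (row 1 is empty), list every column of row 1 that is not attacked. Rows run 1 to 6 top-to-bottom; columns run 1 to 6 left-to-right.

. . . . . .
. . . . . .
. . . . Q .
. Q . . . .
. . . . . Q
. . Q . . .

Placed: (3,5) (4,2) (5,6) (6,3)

(3,5) attacks row 1 at column 5 and diagonals 3.
(4,2) attacks row 1 at column 2 and diagonals 5.
(5,6) attacks row 1 at column 6 and diagonals 2.
(6,3) attacks row 1 at column 3.
Attacked columns: {2, 3, 5, 6}. Safe: {1, 4}.

columns 1, 4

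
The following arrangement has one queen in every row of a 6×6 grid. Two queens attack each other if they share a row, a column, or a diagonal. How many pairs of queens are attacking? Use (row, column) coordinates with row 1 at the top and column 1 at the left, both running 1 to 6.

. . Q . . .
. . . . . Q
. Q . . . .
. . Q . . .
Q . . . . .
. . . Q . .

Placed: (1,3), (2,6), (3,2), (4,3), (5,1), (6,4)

Same column: (1,3)–(4,3) (column 3).
Same diagonal: (3,2)–(4,3) (|3−4| = |2−3| = 1).
Total attacking pairs: 2.

2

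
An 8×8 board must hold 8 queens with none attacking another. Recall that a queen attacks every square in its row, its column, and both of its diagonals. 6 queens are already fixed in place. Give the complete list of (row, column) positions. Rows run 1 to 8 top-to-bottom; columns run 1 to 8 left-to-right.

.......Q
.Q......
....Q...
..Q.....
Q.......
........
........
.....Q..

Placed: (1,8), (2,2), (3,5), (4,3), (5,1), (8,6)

Row 6: attacked by (1,8)→{3,8}; (2,2)→{2,6}; (3,5)→{2,5,8}; (4,3)→{1,3,5}; (5,1)→{1,2}; (8,6)→{4,6,8}. Safe: 7. Place at column 7.
Row 7: attacked by (1,8)→{2,8}; (2,2)→{2,7}; (3,5)→{1,5}; (4,3)→{3,6}; (5,1)→{1,3}; (6,7)→{6,7,8}; (8,6)→{5,6,7}. Safe: 4. Place at column 4.
Columns [8, 2, 5, 3, 1, 7, 4, 6], r−c [-7, 0, -2, 1, 4, -1, 3, 2], r+c [9, 4, 8, 7, 6, 13, 11, 14] are all distinct, so no two queens attack.

(1,8) (2,2) (3,5) (4,3) (5,1) (6,7) (7,4) (8,6)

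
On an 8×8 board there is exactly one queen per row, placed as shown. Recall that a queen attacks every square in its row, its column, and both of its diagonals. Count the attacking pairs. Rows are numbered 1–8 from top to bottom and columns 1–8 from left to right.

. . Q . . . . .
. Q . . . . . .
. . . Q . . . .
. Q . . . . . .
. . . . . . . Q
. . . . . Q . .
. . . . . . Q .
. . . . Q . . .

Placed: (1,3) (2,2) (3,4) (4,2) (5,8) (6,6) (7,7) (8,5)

6

Same column: (2,2)–(4,2) (column 2).
Same diagonal: (1,3)–(2,2) (|1−2| = |3−2| = 1); (2,2)–(6,6) (|2−6| = |2−6| = 4); (2,2)–(7,7) (|2−7| = |2−7| = 5); (5,8)–(8,5) (|5−8| = |8−5| = 3); (6,6)–(7,7) (|6−7| = |6−7| = 1).
Total attacking pairs: 6.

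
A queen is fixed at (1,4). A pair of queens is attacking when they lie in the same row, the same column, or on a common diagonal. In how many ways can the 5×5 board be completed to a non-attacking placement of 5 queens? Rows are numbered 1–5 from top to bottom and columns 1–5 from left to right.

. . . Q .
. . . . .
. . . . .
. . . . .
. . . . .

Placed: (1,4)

2

Branch on row 2: col 1 → 1; col 2 → 1.
Sum: 1 + 1 = 2.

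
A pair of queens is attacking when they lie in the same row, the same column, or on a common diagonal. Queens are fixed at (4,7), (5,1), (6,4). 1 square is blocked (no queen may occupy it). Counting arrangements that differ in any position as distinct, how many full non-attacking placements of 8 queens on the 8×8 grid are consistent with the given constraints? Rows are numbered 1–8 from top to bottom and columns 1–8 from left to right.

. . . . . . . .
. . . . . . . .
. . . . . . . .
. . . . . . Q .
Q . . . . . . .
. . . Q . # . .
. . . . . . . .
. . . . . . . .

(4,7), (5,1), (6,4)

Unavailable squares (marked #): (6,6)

2

Branch on row 1: col 2 → 0; col 3 → 1; col 6 → 1; col 8 → 0.
Sum: 0 + 1 + 1 + 0 = 2.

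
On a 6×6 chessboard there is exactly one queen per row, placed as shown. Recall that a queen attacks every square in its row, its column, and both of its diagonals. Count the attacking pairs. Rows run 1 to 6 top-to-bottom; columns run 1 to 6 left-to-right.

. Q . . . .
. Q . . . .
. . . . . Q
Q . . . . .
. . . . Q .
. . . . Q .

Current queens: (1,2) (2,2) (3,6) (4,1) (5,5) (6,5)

3

Same column: (1,2)–(2,2) (column 2); (5,5)–(6,5) (column 5).
Same diagonal: (2,2)–(5,5) (|2−5| = |2−5| = 3).
Total attacking pairs: 3.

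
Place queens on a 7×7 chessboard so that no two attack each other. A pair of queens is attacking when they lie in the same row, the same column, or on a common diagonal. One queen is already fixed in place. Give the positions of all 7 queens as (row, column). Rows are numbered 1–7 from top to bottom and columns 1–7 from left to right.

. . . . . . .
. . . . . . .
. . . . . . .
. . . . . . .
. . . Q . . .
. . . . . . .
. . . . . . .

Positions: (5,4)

(1,6) (2,2) (3,5) (4,1) (5,4) (6,7) (7,3)

Row 1: attacked by (5,4)→{4}. Safe: 1, 2, 3, 5, 6, 7. Place at column 6.
Row 2: attacked by (1,6)→{5,6,7}; (5,4)→{1,4,7}. Safe: 2, 3. Place at column 2.
Row 3: attacked by (1,6)→{4,6}; (2,2)→{1,2,3}; (5,4)→{2,4,6}. Safe: 5, 7. Place at column 5.
Row 4: attacked by (1,6)→{3,6}; (2,2)→{2,4}; (3,5)→{4,5,6}; (5,4)→{3,4,5}. Safe: 1, 7. Place at column 1.
Row 6: attacked by (1,6)→{1,6}; (2,2)→{2,6}; (3,5)→{2,5}; (4,1)→{1,3}; (5,4)→{3,4,5}. Safe: 7. Place at column 7.
Row 7: attacked by (1,6)→{6}; (2,2)→{2,7}; (3,5)→{1,5}; (4,1)→{1,4}; (5,4)→{2,4,6}; (6,7)→{6,7}. Safe: 3. Place at column 3.
Columns [6, 2, 5, 1, 4, 7, 3], r−c [-5, 0, -2, 3, 1, -1, 4], r+c [7, 4, 8, 5, 9, 13, 10] are all distinct, so no two queens attack.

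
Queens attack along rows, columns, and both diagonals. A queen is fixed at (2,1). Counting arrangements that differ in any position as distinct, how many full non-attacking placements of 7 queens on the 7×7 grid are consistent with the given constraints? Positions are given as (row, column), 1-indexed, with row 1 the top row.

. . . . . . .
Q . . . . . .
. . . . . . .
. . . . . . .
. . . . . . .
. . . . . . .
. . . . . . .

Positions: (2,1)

Branch on row 1: col 3 → 2; col 4 → 2; col 5 → 2; col 6 → 1; col 7 → 0.
Sum: 2 + 2 + 2 + 1 + 0 = 7.

7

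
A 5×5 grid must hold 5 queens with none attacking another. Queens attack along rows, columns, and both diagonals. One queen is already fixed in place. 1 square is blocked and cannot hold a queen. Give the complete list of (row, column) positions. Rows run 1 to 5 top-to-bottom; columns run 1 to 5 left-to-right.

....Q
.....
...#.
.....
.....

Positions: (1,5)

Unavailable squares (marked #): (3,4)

(1,5) (2,3) (3,1) (4,4) (5,2)

Row 2: attacked by (1,5)→{4,5}. Safe: 1, 2, 3. Place at column 3.
Row 3: attacked by (1,5)→{3,5}; (2,3)→{2,3,4}. Blocked: 4. Safe: 1. Place at column 1.
Row 4: attacked by (1,5)→{2,5}; (2,3)→{1,3,5}; (3,1)→{1,2}. Safe: 4. Place at column 4.
Row 5: attacked by (1,5)→{1,5}; (2,3)→{3}; (3,1)→{1,3}; (4,4)→{3,4,5}. Safe: 2. Place at column 2.
Columns [5, 3, 1, 4, 2], r−c [-4, -1, 2, 0, 3], r+c [6, 5, 4, 8, 7] are all distinct, so no two queens attack.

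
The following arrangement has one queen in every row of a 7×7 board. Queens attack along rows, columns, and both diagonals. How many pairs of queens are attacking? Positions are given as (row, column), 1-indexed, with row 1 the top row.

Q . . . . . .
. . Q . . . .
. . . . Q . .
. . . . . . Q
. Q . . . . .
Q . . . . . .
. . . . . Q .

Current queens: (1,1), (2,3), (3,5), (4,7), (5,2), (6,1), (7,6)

2

Same column: (1,1)–(6,1) (column 1).
Same diagonal: (5,2)–(6,1) (|5−6| = |2−1| = 1).
Total attacking pairs: 2.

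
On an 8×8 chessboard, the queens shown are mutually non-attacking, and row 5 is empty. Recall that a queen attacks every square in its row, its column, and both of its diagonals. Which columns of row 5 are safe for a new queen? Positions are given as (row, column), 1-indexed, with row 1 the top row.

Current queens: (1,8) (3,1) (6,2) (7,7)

(1,8) attacks row 5 at column 8 and diagonals 4.
(3,1) attacks row 5 at column 1 and diagonals 3.
(6,2) attacks row 5 at column 2 and diagonals 1, 3.
(7,7) attacks row 5 at column 7 and diagonals 5.
Attacked columns: {1, 2, 3, 4, 5, 7, 8}. Safe: {6}.

columns 6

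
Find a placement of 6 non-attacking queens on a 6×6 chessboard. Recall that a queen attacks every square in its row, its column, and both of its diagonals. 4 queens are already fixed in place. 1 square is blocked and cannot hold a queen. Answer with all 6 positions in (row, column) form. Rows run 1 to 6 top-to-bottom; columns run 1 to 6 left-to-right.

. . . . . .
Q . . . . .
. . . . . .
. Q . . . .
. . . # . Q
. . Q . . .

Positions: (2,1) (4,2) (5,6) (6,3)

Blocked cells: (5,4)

Row 1: attacked by (2,1)→{1,2}; (4,2)→{2,5}; (5,6)→{2,6}; (6,3)→{3}. Safe: 4. Place at column 4.
Row 3: attacked by (1,4)→{2,4,6}; (2,1)→{1,2}; (4,2)→{1,2,3}; (5,6)→{4,6}; (6,3)→{3,6}. Safe: 5. Place at column 5.
Columns [4, 1, 5, 2, 6, 3], r−c [-3, 1, -2, 2, -1, 3], r+c [5, 3, 8, 6, 11, 9] are all distinct, so no two queens attack.

(1,4) (2,1) (3,5) (4,2) (5,6) (6,3)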